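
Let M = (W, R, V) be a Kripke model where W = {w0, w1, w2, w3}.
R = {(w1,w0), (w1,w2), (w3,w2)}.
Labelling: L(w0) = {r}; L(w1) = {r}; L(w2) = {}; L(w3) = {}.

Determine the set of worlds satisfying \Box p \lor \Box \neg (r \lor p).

w0, w2, w3

Recall that \Box ψ holds at a world iff ψ holds at every accessible world, and \Diamond ψ holds iff ψ holds at some accessible world.
Let φ = \Box p \lor \Box \neg (r \lor p). Evaluate φ at each world:
  w0 (successors ∅): φ is true.
  w1 (successors {w0, w2}): φ is false.
  w2 (successors ∅): φ is true.
  w3 (successors {w2}): φ is true.
For instance, at w3:
  At w3: \Box p is false, \Box \neg (r \lor p) is true, so \Box p \lor \Box \neg (r \lor p) is true.
    At w3: \Box p requires p at every successor {w2}.
      p fails at w2, so \Box p is false at w3.
    At w3: \Box \neg (r \lor p) requires \neg (r \lor p) at every successor {w2}.
      At w2: \neg (r \lor p) is true.
    So \Box \neg (r \lor p) is true at w3.
Satisfying worlds: {w0, w2, w3}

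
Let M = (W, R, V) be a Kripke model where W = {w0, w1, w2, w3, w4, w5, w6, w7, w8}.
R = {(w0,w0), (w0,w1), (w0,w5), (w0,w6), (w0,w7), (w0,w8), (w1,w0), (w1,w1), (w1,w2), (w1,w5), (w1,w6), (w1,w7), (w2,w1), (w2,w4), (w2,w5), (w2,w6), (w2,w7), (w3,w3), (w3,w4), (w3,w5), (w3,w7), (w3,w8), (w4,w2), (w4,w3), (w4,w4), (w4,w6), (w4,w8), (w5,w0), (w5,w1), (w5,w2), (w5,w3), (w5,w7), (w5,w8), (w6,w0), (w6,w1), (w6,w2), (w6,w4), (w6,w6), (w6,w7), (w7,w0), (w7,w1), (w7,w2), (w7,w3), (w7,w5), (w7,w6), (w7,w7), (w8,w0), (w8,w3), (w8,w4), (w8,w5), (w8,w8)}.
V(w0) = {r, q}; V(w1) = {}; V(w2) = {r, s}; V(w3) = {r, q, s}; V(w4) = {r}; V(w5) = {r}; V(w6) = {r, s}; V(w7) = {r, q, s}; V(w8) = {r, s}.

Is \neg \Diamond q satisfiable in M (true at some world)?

Let φ = \neg \Diamond q. Evaluate φ at each world:
  w0 (successors {w0, w1, w5, w6, w7, w8}): φ is false.
  w1 (successors {w0, w1, w2, w5, w6, w7}): φ is false.
  w2 (successors {w1, w4, w5, w6, w7}): φ is false.
  w3 (successors {w3, w4, w5, w7, w8}): φ is false.
  w4 (successors {w2, w3, w4, w6, w8}): φ is false.
  w5 (successors {w0, w1, w2, w3, w7, w8}): φ is false.
  w6 (successors {w0, w1, w2, w4, w6, w7}): φ is false.
  w7 (successors {w0, w1, w2, w3, w5, w6, w7}): φ is false.
  w8 (successors {w0, w3, w4, w5, w8}): φ is false.
For instance, at w1:
  At w1: \Diamond q is true, so \neg \Diamond q is false.
    At w1: \Diamond q requires q at some successor in {w0, w1, w2, w5, w6, w7}.
      q holds at w0, so \Diamond q is true at w1.

No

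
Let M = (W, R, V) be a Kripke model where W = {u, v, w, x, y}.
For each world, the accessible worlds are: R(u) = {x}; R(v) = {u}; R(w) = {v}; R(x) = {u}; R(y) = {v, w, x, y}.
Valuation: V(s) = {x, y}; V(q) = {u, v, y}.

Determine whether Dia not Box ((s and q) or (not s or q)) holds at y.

At y: Dia not Box ((s and q) or (not s or q)) requires not Box ((s and q) or (not s or q)) at some successor in {v, w, x, y}.
  not Box ((s and q) or (not s or q)) holds at y, so Dia not Box ((s and q) or (not s or q)) is true at y.
    At y: Box ((s and q) or (not s or q)) is false, so not Box ((s and q) or (not s or q)) is true.
      At y: Box ((s and q) or (not s or q)) requires (s and q) or (not s or q) at every successor {v, w, x, y}.
        (s and q) or (not s or q) fails at x, so Box ((s and q) or (not s or q)) is false at y.

Yes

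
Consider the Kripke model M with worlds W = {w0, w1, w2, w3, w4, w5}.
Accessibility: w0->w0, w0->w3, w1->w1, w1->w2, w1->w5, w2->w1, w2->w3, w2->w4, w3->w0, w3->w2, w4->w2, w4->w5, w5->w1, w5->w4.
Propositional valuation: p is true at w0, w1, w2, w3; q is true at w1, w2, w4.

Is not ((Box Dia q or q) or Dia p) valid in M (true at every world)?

Recall that Box ψ holds at a world iff ψ holds at every accessible world, and Dia ψ holds iff ψ holds at some accessible world.
Let φ = not ((Box Dia q or q) or Dia p). Evaluate φ at each world:
  w0 (successors {w0, w3}): φ is false.
  w1 (successors {w1, w2, w5}): φ is false.
  w2 (successors {w1, w3, w4}): φ is false.
  w3 (successors {w0, w2}): φ is false.
  w4 (successors {w2, w5}): φ is false.
  w5 (successors {w1, w4}): φ is false.
Detail at w0 (counterexample):
  At w0: (Box Dia q or q) or Dia p is true, so not ((Box Dia q or q) or Dia p) is false.
    At w0: Box Dia q or q is false, Dia p is true, so (Box Dia q or q) or Dia p is true.
      At w0: Box Dia q is false, q is false, so Box Dia q or q is false.
      At w0: Dia p requires p at some successor in {w0, w3}.
        p holds at w0, so Dia p is true at w0.

No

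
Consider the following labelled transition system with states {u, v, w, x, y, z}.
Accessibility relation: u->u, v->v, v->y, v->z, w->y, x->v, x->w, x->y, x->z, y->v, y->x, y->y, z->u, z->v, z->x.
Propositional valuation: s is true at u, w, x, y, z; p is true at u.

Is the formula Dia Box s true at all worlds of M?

No

Let φ = Dia Box s. Evaluate φ at each world:
  u (successors {u}): φ is true.
  v (successors {v, y, z}): φ is false.
  w (successors {y}): φ is false.
  x (successors {v, w, y, z}): φ is true.
  y (successors {v, x, y}): φ is false.
  z (successors {u, v, x}): φ is true.
Detail at v (counterexample):
  At v: Dia Box s requires Box s at some successor in {v, y, z}.
    At v: Box s is false.
    At y: Box s is false.
    At z: Box s is false.
  So Dia Box s is false at v.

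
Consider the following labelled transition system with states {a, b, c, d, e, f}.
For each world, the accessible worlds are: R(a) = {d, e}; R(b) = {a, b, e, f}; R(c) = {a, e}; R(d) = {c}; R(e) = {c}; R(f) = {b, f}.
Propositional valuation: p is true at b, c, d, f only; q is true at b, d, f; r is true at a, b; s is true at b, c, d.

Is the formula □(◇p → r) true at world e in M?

Yes

At e: □(◇p → r) requires ◇p → r at every successor {c}.
    At c: ◇p is false, r is false, so ◇p → r is true.
      At c: ◇p requires p at some successor in {a, e}.
        At a: p is false.
        At e: p is false.
      So ◇p is false at c.
So □(◇p → r) is true at e.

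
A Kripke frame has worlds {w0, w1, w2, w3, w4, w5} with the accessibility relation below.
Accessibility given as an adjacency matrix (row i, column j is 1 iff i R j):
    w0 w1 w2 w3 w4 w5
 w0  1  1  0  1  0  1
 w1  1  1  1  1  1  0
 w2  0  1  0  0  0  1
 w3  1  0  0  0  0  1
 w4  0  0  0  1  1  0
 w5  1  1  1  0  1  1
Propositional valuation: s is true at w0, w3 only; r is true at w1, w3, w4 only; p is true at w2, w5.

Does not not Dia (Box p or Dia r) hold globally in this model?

Let φ = not not Dia (Box p or Dia r). Evaluate φ at each world:
  w0 (successors {w0, w1, w3, w5}): φ is true.
  w1 (successors {w0, w1, w2, w3, w4}): φ is true.
  w2 (successors {w1, w5}): φ is true.
  w3 (successors {w0, w5}): φ is true.
  w4 (successors {w3, w4}): φ is true.
  w5 (successors {w0, w1, w2, w4, w5}): φ is true.
For instance, at w3:
  At w3: not Dia (Box p or Dia r) is false, so not not Dia (Box p or Dia r) is true.
    At w3: Dia (Box p or Dia r) is true, so not Dia (Box p or Dia r) is false.
      At w3: Dia (Box p or Dia r) requires Box p or Dia r at some successor in {w0, w5}.
        Box p or Dia r holds at w0, so Dia (Box p or Dia r) is true at w3.

Yes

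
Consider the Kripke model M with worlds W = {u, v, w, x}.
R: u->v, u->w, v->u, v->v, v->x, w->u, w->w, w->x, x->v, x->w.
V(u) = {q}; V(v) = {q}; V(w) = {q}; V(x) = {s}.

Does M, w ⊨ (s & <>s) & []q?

At w: s & <>s is false, []q is false, so (s & <>s) & []q is false.
  At w: s is false, <>s is true, so s & <>s is false.
    At w: <>s requires s at some successor in {u, w, x}.
      s holds at x, so <>s is true at w.
  At w: []q requires q at every successor {u, w, x}.
    q fails at x, so []q is false at w.

No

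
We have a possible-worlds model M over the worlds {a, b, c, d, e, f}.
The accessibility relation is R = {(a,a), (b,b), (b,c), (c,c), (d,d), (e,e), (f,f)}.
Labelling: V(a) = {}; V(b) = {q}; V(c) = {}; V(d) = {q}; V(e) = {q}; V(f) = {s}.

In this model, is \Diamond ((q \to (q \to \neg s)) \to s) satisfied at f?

At f: \Diamond ((q \to (q \to \neg s)) \to s) requires (q \to (q \to \neg s)) \to s at some successor in {f}.
  (q \to (q \to \neg s)) \to s holds at f, so \Diamond ((q \to (q \to \neg s)) \to s) is true at f.

Yes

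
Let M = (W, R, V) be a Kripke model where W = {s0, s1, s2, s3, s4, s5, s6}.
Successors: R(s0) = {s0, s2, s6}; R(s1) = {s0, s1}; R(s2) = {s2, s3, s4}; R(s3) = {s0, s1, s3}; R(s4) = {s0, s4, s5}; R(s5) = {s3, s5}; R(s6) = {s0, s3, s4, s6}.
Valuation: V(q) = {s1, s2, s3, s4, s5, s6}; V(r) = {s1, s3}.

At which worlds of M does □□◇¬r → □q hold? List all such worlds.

s2, s5

Let φ = □□◇¬r → □q. Evaluate φ at each world:
  s0 (successors {s0, s2, s6}): φ is false.
  s1 (successors {s0, s1}): φ is false.
  s2 (successors {s2, s3, s4}): φ is true.
  s3 (successors {s0, s1, s3}): φ is false.
  s4 (successors {s0, s4, s5}): φ is false.
  s5 (successors {s3, s5}): φ is true.
  s6 (successors {s0, s3, s4, s6}): φ is false.
For instance, at s3:
  At s3: □□◇¬r is true, □q is false, so □□◇¬r → □q is false.
    At s3: □□◇¬r requires □◇¬r at every successor {s0, s1, s3}.
      At s0: □◇¬r is true.
      At s1: □◇¬r is true.
      At s3: □◇¬r is true.
    So □□◇¬r is true at s3.
    At s3: □q requires q at every successor {s0, s1, s3}.
      q fails at s0, so □q is false at s3.
Satisfying worlds: {s2, s5}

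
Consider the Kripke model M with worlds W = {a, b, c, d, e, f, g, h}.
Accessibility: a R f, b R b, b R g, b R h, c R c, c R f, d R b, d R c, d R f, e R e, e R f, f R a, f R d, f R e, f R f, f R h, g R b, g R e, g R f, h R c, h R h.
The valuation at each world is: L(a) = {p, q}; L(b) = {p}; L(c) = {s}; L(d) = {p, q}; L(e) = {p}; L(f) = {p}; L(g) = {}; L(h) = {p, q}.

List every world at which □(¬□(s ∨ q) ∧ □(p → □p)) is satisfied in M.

none

Let φ = □(¬□(s ∨ q) ∧ □(p → □p)). Evaluate φ at each world:
  a (successors {f}): φ is false.
  b (successors {b, g, h}): φ is false.
  c (successors {c, f}): φ is false.
  d (successors {b, c, f}): φ is false.
  e (successors {e, f}): φ is false.
  f (successors {a, d, e, f, h}): φ is false.
  g (successors {b, e, f}): φ is false.
  h (successors {c, h}): φ is false.
For instance, at a:
  At a: □(¬□(s ∨ q) ∧ □(p → □p)) requires ¬□(s ∨ q) ∧ □(p → □p) at every successor {f}.
    ¬□(s ∨ q) ∧ □(p → □p) fails at f, so □(¬□(s ∨ q) ∧ □(p → □p)) is false at a.
      At f: ¬□(s ∨ q) is true, □(p → □p) is false, so ¬□(s ∨ q) ∧ □(p → □p) is false.
Satisfying worlds: none.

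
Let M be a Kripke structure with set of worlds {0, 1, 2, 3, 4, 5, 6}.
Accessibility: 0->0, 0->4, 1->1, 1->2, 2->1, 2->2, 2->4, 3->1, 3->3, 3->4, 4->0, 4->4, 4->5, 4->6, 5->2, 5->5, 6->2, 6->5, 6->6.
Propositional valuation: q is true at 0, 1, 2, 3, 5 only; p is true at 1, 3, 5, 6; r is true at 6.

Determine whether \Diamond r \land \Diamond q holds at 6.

At 6: \Diamond r is true, \Diamond q is true, so \Diamond r \land \Diamond q is true.
  At 6: \Diamond r requires r at some successor in {2, 5, 6}.
    r holds at 6, so \Diamond r is true at 6.
  At 6: \Diamond q requires q at some successor in {2, 5, 6}.
    q holds at 2, so \Diamond q is true at 6.

Yes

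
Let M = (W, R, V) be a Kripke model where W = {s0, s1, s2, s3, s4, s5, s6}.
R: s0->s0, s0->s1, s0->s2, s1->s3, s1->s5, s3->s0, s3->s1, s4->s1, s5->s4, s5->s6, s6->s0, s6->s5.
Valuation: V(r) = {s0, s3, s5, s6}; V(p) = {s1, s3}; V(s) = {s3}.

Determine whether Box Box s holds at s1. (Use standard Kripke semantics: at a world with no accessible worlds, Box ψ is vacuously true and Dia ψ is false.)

No

At s1: Box Box s requires Box s at every successor {s3, s5}.
  Box s fails at s3, so Box Box s is false at s1.
    At s3: Box s requires s at every successor {s0, s1}.
      s fails at s0, so Box s is false at s3.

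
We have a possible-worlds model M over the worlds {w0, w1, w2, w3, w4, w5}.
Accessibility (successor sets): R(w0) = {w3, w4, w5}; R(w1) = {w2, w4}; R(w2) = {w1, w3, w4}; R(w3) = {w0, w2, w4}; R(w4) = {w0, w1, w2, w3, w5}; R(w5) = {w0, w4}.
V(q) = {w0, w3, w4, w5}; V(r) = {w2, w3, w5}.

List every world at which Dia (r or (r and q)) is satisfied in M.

Recall that Dia ψ holds at a world iff ψ holds at some accessible world.
Let φ = Dia (r or (r and q)). Evaluate φ at each world:
  w0 (successors {w3, w4, w5}): φ is true.
  w1 (successors {w2, w4}): φ is true.
  w2 (successors {w1, w3, w4}): φ is true.
  w3 (successors {w0, w2, w4}): φ is true.
  w4 (successors {w0, w1, w2, w3, w5}): φ is true.
  w5 (successors {w0, w4}): φ is false.
For instance, at w1:
  At w1: Dia (r or (r and q)) requires r or (r and q) at some successor in {w2, w4}.
    r or (r and q) holds at w2, so Dia (r or (r and q)) is true at w1.
Satisfying worlds: {w0, w1, w2, w3, w4}

w0, w1, w2, w3, w4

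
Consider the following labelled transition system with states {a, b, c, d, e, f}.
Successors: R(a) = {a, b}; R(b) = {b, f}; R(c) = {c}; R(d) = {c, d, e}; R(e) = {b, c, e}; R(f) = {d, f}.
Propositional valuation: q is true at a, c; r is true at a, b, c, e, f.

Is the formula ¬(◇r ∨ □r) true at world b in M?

At b: ◇r ∨ □r is true, so ¬(◇r ∨ □r) is false.
  At b: ◇r is true, □r is true, so ◇r ∨ □r is true.
    At b: ◇r requires r at some successor in {b, f}.
      r holds at b, so ◇r is true at b.
    At b: □r requires r at every successor {b, f}.
      At b: r is true.
      At f: r is true.
    So □r is true at b.

No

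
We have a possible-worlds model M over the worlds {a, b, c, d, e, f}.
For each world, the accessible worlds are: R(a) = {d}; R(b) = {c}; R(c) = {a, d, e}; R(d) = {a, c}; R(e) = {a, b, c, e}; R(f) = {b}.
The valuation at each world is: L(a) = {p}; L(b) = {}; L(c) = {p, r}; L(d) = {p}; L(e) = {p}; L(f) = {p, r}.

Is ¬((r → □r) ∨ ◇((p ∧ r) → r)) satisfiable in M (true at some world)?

No

Recall that □ψ holds at a world iff ψ holds at every accessible world, and ◇ψ holds iff ψ holds at some accessible world.
Let φ = ¬((r → □r) ∨ ◇((p ∧ r) → r)). Evaluate φ at each world:
  a (successors {d}): φ is false.
  b (successors {c}): φ is false.
  c (successors {a, d, e}): φ is false.
  d (successors {a, c}): φ is false.
  e (successors {a, b, c, e}): φ is false.
  f (successors {b}): φ is false.
For instance, at f:
  At f: (r → □r) ∨ ◇((p ∧ r) → r) is true, so ¬((r → □r) ∨ ◇((p ∧ r) → r)) is false.
    At f: r → □r is false, ◇((p ∧ r) → r) is true, so (r → □r) ∨ ◇((p ∧ r) → r) is true.
      At f: r is true, □r is false, so r → □r is false.
      At f: ◇((p ∧ r) → r) requires (p ∧ r) → r at some successor in {b}.
        (p ∧ r) → r holds at b, so ◇((p ∧ r) → r) is true at f.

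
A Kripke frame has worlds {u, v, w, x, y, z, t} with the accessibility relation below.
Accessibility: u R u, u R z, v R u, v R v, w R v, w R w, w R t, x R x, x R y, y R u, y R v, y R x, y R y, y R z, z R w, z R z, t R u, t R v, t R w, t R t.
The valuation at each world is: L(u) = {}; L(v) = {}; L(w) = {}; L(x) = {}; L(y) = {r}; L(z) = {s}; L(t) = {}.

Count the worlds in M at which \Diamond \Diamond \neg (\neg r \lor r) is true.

0

Let φ = \Diamond \Diamond \neg (\neg r \lor r). Evaluate φ at each world:
  u (successors {u, z}): φ is false.
  v (successors {u, v}): φ is false.
  w (successors {v, w, t}): φ is false.
  x (successors {x, y}): φ is false.
  y (successors {u, v, x, y, z}): φ is false.
  z (successors {w, z}): φ is false.
  t (successors {u, v, w, t}): φ is false.
For instance, at t:
  At t: \Diamond \Diamond \neg (\neg r \lor r) requires \Diamond \neg (\neg r \lor r) at some successor in {u, v, w, t}.
    At u: \Diamond \neg (\neg r \lor r) is false.
    At v: \Diamond \neg (\neg r \lor r) is false.
    At w: \Diamond \neg (\neg r \lor r) is false.
    At t: \Diamond \neg (\neg r \lor r) is false.
  So \Diamond \Diamond \neg (\neg r \lor r) is false at t.
Satisfying worlds: none.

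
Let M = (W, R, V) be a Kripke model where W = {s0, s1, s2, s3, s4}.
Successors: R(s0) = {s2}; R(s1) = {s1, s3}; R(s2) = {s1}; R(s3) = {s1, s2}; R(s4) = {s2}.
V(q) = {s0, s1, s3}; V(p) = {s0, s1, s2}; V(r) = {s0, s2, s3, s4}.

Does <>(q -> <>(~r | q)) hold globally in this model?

Yes

Let φ = <>(q -> <>(~r | q)). Evaluate φ at each world:
  s0 (successors {s2}): φ is true.
  s1 (successors {s1, s3}): φ is true.
  s2 (successors {s1}): φ is true.
  s3 (successors {s1, s2}): φ is true.
  s4 (successors {s2}): φ is true.
For instance, at s1:
  At s1: <>(q -> <>(~r | q)) requires q -> <>(~r | q) at some successor in {s1, s3}.
    q -> <>(~r | q) holds at s1, so <>(q -> <>(~r | q)) is true at s1.
      At s1: q is true, <>(~r | q) is true, so q -> <>(~r | q) is true.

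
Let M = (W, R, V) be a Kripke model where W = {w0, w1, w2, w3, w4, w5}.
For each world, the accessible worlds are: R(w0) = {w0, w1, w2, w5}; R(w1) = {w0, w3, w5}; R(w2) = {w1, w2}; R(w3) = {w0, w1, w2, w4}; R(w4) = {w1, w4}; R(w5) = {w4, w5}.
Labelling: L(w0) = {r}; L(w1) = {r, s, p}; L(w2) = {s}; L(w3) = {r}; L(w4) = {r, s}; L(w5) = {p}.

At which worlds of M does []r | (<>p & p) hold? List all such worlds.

Recall that []ψ holds at a world iff ψ holds at every accessible world, and <>ψ holds iff ψ holds at some accessible world.
Let φ = []r | (<>p & p). Evaluate φ at each world:
  w0 (successors {w0, w1, w2, w5}): φ is false.
  w1 (successors {w0, w3, w5}): φ is true.
  w2 (successors {w1, w2}): φ is false.
  w3 (successors {w0, w1, w2, w4}): φ is false.
  w4 (successors {w1, w4}): φ is true.
  w5 (successors {w4, w5}): φ is true.
For instance, at w1:
  At w1: []r is false, <>p & p is true, so []r | (<>p & p) is true.
    At w1: []r requires r at every successor {w0, w3, w5}.
      r fails at w5, so []r is false at w1.
    At w1: <>p is true, p is true, so <>p & p is true.
      At w1: <>p requires p at some successor in {w0, w3, w5}.
        p holds at w5, so <>p is true at w1.
Satisfying worlds: {w1, w4, w5}

w1, w4, w5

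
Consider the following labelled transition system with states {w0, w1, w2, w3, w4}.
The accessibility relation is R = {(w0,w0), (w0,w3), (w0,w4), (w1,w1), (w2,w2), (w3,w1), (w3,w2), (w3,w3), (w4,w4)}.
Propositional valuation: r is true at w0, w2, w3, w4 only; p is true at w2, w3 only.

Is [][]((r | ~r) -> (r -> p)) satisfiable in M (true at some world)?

Let φ = [][]((r | ~r) -> (r -> p)). Evaluate φ at each world:
  w0 (successors {w0, w3, w4}): φ is false.
  w1 (successors {w1}): φ is true.
  w2 (successors {w2}): φ is true.
  w3 (successors {w1, w2, w3}): φ is true.
  w4 (successors {w4}): φ is false.
Detail at w1 (witness):
  At w1: [][]((r | ~r) -> (r -> p)) requires []((r | ~r) -> (r -> p)) at every successor {w1}.
      At w1: []((r | ~r) -> (r -> p)) requires (r | ~r) -> (r -> p) at every successor {w1}.
        At w1: (r | ~r) -> (r -> p) is true.
      So []((r | ~r) -> (r -> p)) is true at w1.
  So [][]((r | ~r) -> (r -> p)) is true at w1.

Yes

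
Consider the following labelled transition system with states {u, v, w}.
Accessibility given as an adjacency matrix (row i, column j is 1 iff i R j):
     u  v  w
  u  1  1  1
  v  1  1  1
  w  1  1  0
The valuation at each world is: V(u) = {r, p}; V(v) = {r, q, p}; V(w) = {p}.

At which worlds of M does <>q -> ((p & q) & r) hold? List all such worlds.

Let φ = <>q -> ((p & q) & r). Evaluate φ at each world:
  u (successors {u, v, w}): φ is false.
  v (successors {u, v, w}): φ is true.
  w (successors {u, v}): φ is false.
For instance, at w:
  At w: <>q is true, (p & q) & r is false, so <>q -> ((p & q) & r) is false.
    At w: <>q requires q at some successor in {u, v}.
      q holds at v, so <>q is true at w.
Satisfying worlds: {v}

v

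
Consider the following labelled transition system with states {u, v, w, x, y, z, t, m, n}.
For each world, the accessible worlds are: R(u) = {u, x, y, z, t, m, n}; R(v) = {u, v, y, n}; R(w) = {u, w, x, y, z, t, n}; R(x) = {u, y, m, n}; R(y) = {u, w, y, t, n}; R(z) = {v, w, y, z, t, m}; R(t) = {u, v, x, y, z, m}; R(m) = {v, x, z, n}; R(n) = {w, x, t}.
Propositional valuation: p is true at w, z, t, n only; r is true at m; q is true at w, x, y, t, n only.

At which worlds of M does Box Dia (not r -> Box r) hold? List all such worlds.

none

Let φ = Box Dia (not r -> Box r). Evaluate φ at each world:
  u (successors {u, x, y, z, t, m, n}): φ is false.
  v (successors {u, v, y, n}): φ is false.
  w (successors {u, w, x, y, z, t, n}): φ is false.
  x (successors {u, y, m, n}): φ is false.
  y (successors {u, w, y, t, n}): φ is false.
  z (successors {v, w, y, z, t, m}): φ is false.
  t (successors {u, v, x, y, z, m}): φ is false.
  m (successors {v, x, z, n}): φ is false.
  n (successors {w, x, t}): φ is false.
For instance, at y:
  At y: Box Dia (not r -> Box r) requires Dia (not r -> Box r) at every successor {u, w, y, t, n}.
    Dia (not r -> Box r) fails at w, so Box Dia (not r -> Box r) is false at y.
      At w: Dia (not r -> Box r) requires not r -> Box r at some successor in {u, w, x, y, z, t, n}.
        At u: not r -> Box r is false.
        At w: not r -> Box r is false.
        At x: not r -> Box r is false.
        At y: not r -> Box r is false.
        At z: not r -> Box r is false.
        At t: not r -> Box r is false.
        At n: not r -> Box r is false.
      So Dia (not r -> Box r) is false at w.
Satisfying worlds: none.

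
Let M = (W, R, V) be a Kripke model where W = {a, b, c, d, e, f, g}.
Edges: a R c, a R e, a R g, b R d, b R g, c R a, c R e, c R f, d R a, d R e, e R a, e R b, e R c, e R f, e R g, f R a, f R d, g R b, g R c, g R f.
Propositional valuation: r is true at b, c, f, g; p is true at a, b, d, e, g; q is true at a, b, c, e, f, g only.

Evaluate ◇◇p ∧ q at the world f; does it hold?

At f: ◇◇p is true, q is true, so ◇◇p ∧ q is true.
  At f: ◇◇p requires ◇p at some successor in {a, d}.
    ◇p holds at a, so ◇◇p is true at f.
      At a: ◇p requires p at some successor in {c, e, g}.
        p holds at e, so ◇p is true at a.

Yes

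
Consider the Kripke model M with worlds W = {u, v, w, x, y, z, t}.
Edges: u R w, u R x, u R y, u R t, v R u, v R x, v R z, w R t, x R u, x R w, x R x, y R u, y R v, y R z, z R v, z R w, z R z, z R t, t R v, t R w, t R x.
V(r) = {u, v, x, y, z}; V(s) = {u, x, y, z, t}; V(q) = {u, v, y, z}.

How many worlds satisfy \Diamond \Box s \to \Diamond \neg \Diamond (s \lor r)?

2

Let φ = \Diamond \Box s \to \Diamond \neg \Diamond (s \lor r). Evaluate φ at each world:
  u (successors {w, x, y, t}): φ is false.
  v (successors {u, x, z}): φ is true.
  w (successors {t}): φ is true.
  x (successors {u, w, x}): φ is false.
  y (successors {u, v, z}): φ is false.
  z (successors {v, w, z, t}): φ is false.
  t (successors {v, w, x}): φ is false.
For instance, at x:
  At x: \Diamond \Box s is true, \Diamond \neg \Diamond (s \lor r) is false, so \Diamond \Box s \to \Diamond \neg \Diamond (s \lor r) is false.
    At x: \Diamond \Box s requires \Box s at some successor in {u, w, x}.
      \Box s holds at w, so \Diamond \Box s is true at x.
    At x: \Diamond \neg \Diamond (s \lor r) requires \neg \Diamond (s \lor r) at some successor in {u, w, x}.
      At u: \neg \Diamond (s \lor r) is false.
      At w: \neg \Diamond (s \lor r) is false.
      At x: \neg \Diamond (s \lor r) is false.
    So \Diamond \neg \Diamond (s \lor r) is false at x.
Satisfying worlds: {v, w}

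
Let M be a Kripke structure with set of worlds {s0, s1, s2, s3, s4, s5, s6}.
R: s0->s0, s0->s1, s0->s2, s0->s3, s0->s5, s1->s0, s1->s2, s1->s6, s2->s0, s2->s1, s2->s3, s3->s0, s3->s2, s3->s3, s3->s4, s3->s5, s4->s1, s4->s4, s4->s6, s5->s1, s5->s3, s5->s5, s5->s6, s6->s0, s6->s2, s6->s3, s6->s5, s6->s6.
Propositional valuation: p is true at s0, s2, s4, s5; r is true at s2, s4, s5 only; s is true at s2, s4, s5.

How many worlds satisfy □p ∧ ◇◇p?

0

Let φ = □p ∧ ◇◇p. Evaluate φ at each world:
  s0 (successors {s0, s1, s2, s3, s5}): φ is false.
  s1 (successors {s0, s2, s6}): φ is false.
  s2 (successors {s0, s1, s3}): φ is false.
  s3 (successors {s0, s2, s3, s4, s5}): φ is false.
  s4 (successors {s1, s4, s6}): φ is false.
  s5 (successors {s1, s3, s5, s6}): φ is false.
  s6 (successors {s0, s2, s3, s5, s6}): φ is false.
For instance, at s1:
  At s1: □p is false, ◇◇p is true, so □p ∧ ◇◇p is false.
    At s1: □p requires p at every successor {s0, s2, s6}.
      p fails at s6, so □p is false at s1.
    At s1: ◇◇p requires ◇p at some successor in {s0, s2, s6}.
      ◇p holds at s0, so ◇◇p is true at s1.
Satisfying worlds: none.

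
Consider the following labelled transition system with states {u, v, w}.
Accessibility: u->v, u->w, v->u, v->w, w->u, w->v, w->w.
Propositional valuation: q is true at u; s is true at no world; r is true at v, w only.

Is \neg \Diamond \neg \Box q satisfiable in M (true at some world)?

No

Recall that \Box ψ holds at a world iff ψ holds at every accessible world, and \Diamond ψ holds iff ψ holds at some accessible world.
Let φ = \neg \Diamond \neg \Box q. Evaluate φ at each world:
  u (successors {v, w}): φ is false.
  v (successors {u, w}): φ is false.
  w (successors {u, v, w}): φ is false.
For instance, at v:
  At v: \Diamond \neg \Box q is true, so \neg \Diamond \neg \Box q is false.
    At v: \Diamond \neg \Box q requires \neg \Box q at some successor in {u, w}.
      \neg \Box q holds at u, so \Diamond \neg \Box q is true at v.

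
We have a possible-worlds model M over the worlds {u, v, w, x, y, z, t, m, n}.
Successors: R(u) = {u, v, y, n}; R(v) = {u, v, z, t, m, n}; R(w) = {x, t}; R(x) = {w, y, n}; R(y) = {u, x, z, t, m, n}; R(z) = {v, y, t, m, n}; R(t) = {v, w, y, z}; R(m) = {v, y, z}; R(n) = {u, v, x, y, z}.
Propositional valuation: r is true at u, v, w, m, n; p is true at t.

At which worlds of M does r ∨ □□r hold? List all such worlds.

Let φ = r ∨ □□r. Evaluate φ at each world:
  u (successors {u, v, y, n}): φ is true.
  v (successors {u, v, z, t, m, n}): φ is true.
  w (successors {x, t}): φ is true.
  x (successors {w, y, n}): φ is false.
  y (successors {u, x, z, t, m, n}): φ is false.
  z (successors {v, y, t, m, n}): φ is false.
  t (successors {v, w, y, z}): φ is false.
  m (successors {v, y, z}): φ is true.
  n (successors {u, v, x, y, z}): φ is true.
For instance, at y:
  At y: r is false, □□r is false, so r ∨ □□r is false.
    At y: □□r requires □r at every successor {u, x, z, t, m, n}.
      □r fails at u, so □□r is false at y.
Satisfying worlds: {u, v, w, m, n}

u, v, w, m, n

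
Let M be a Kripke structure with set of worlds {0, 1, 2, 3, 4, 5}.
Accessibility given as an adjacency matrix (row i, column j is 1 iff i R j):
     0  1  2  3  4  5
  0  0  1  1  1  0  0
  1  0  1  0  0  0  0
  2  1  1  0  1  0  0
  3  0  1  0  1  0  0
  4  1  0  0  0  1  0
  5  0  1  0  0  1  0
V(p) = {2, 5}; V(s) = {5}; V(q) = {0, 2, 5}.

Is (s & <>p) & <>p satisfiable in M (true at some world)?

Let φ = (s & <>p) & <>p. Evaluate φ at each world:
  0 (successors {1, 2, 3}): φ is false.
  1 (successors {1}): φ is false.
  2 (successors {0, 1, 3}): φ is false.
  3 (successors {1, 3}): φ is false.
  4 (successors {0, 4}): φ is false.
  5 (successors {1, 4}): φ is false.
For instance, at 3:
  At 3: s & <>p is false, <>p is false, so (s & <>p) & <>p is false.
    At 3: s is false, <>p is false, so s & <>p is false.
      At 3: <>p requires p at some successor in {1, 3}.
        At 1: p is false.
        At 3: p is false.
      So <>p is false at 3.
    At 3: <>p requires p at some successor in {1, 3}.
      At 1: p is false.
      At 3: p is false.
    So <>p is false at 3.

No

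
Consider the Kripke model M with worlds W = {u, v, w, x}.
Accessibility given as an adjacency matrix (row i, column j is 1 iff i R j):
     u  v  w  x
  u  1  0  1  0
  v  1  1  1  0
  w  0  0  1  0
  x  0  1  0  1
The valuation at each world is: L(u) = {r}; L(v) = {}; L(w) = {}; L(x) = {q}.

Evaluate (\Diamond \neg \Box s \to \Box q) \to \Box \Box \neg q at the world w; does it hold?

Recall that \Box ψ holds at a world iff ψ holds at every accessible world, and \Diamond ψ holds iff ψ holds at some accessible world.
At w: \Diamond \neg \Box s \to \Box q is false, \Box \Box \neg q is true, so (\Diamond \neg \Box s \to \Box q) \to \Box \Box \neg q is true.
  At w: \Diamond \neg \Box s is true, \Box q is false, so \Diamond \neg \Box s \to \Box q is false.
    At w: \Diamond \neg \Box s requires \neg \Box s at some successor in {w}.
      \neg \Box s holds at w, so \Diamond \neg \Box s is true at w.
    At w: \Box q requires q at every successor {w}.
      q fails at w, so \Box q is false at w.
  At w: \Box \Box \neg q requires \Box \neg q at every successor {w}.
      At w: \Box \neg q requires \neg q at every successor {w}.
        At w: \neg q is true.
      So \Box \neg q is true at w.
  So \Box \Box \neg q is true at w.

Yes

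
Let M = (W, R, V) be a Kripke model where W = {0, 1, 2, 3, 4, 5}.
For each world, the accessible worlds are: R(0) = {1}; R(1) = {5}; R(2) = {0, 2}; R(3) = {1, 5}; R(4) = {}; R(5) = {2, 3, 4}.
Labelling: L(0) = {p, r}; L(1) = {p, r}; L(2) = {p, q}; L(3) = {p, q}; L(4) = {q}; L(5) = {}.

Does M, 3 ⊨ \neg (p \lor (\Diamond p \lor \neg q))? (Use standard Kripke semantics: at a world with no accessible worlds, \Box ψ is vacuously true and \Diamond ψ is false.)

At 3: p \lor (\Diamond p \lor \neg q) is true, so \neg (p \lor (\Diamond p \lor \neg q)) is false.
  At 3: p is true, \Diamond p \lor \neg q is true, so p \lor (\Diamond p \lor \neg q) is true.
    At 3: \Diamond p is true, \neg q is false, so \Diamond p \lor \neg q is true.
      At 3: \Diamond p requires p at some successor in {1, 5}.
        p holds at 1, so \Diamond p is true at 3.

No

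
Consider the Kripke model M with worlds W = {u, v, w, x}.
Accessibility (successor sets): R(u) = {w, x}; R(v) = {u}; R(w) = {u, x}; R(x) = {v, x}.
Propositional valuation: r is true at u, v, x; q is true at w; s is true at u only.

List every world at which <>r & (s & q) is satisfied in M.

none

Let φ = <>r & (s & q). Evaluate φ at each world:
  u (successors {w, x}): φ is false.
  v (successors {u}): φ is false.
  w (successors {u, x}): φ is false.
  x (successors {v, x}): φ is false.
For instance, at v:
  At v: <>r is true, s & q is false, so <>r & (s & q) is false.
    At v: <>r requires r at some successor in {u}.
      r holds at u, so <>r is true at v.
Satisfying worlds: none.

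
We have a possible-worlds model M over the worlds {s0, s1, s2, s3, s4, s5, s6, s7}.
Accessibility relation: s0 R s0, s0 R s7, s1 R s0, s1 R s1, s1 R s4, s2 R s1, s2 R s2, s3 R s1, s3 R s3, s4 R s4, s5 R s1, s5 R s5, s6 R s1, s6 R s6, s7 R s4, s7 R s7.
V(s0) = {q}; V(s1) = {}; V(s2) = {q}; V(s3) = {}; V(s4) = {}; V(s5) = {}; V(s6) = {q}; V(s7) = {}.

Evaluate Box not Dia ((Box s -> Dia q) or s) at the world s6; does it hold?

Recall that Box ψ holds at a world iff ψ holds at every accessible world, and Dia ψ holds iff ψ holds at some accessible world.
At s6: Box not Dia ((Box s -> Dia q) or s) requires not Dia ((Box s -> Dia q) or s) at every successor {s1, s6}.
  not Dia ((Box s -> Dia q) or s) fails at s1, so Box not Dia ((Box s -> Dia q) or s) is false at s6.
    At s1: Dia ((Box s -> Dia q) or s) is true, so not Dia ((Box s -> Dia q) or s) is false.
      At s1: Dia ((Box s -> Dia q) or s) requires (Box s -> Dia q) or s at some successor in {s0, s1, s4}.
        (Box s -> Dia q) or s holds at s0, so Dia ((Box s -> Dia q) or s) is true at s1.

No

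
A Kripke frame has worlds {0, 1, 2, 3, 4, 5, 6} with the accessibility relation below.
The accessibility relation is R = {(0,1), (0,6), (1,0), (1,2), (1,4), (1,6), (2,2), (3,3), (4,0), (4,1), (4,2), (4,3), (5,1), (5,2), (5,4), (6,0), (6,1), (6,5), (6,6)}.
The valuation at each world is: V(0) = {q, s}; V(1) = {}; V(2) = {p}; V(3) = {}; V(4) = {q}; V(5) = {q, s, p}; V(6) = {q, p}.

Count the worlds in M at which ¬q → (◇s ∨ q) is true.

Let φ = ¬q → (◇s ∨ q). Evaluate φ at each world:
  0 (successors {1, 6}): φ is true.
  1 (successors {0, 2, 4, 6}): φ is true.
  2 (successors {2}): φ is false.
  3 (successors {3}): φ is false.
  4 (successors {0, 1, 2, 3}): φ is true.
  5 (successors {1, 2, 4}): φ is true.
  6 (successors {0, 1, 5, 6}): φ is true.
For instance, at 4:
  At 4: ¬q is false, ◇s ∨ q is true, so ¬q → (◇s ∨ q) is true.
    At 4: ◇s is true, q is true, so ◇s ∨ q is true.
      At 4: ◇s requires s at some successor in {0, 1, 2, 3}.
        s holds at 0, so ◇s is true at 4.
Satisfying worlds: {0, 1, 4, 5, 6}

5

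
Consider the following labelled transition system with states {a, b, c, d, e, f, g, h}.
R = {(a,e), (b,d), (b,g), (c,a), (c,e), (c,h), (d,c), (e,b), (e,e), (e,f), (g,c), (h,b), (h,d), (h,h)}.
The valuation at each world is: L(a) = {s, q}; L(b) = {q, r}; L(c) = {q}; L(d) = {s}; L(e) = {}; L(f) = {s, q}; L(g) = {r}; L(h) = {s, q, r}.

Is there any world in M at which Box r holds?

Yes

Let φ = Box r. Evaluate φ at each world:
  a (successors {e}): φ is false.
  b (successors {d, g}): φ is false.
  c (successors {a, e, h}): φ is false.
  d (successors {c}): φ is false.
  e (successors {b, e, f}): φ is false.
  f (successors ∅): φ is true.
  g (successors {c}): φ is false.
  h (successors {b, d, h}): φ is false.
Detail at f (witness):
  At f: no accessible worlds, so Box r holds vacuously.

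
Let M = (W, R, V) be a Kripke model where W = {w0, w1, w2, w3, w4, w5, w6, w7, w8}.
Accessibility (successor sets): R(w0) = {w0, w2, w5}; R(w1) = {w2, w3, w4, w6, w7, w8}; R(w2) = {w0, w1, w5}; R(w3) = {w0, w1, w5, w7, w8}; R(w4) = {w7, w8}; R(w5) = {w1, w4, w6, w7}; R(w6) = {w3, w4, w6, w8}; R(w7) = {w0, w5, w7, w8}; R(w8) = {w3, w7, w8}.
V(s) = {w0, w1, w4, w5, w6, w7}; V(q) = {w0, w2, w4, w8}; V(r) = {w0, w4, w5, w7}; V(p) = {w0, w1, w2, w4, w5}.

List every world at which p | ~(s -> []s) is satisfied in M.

Let φ = p | ~(s -> []s). Evaluate φ at each world:
  w0 (successors {w0, w2, w5}): φ is true.
  w1 (successors {w2, w3, w4, w6, w7, w8}): φ is true.
  w2 (successors {w0, w1, w5}): φ is true.
  w3 (successors {w0, w1, w5, w7, w8}): φ is false.
  w4 (successors {w7, w8}): φ is true.
  w5 (successors {w1, w4, w6, w7}): φ is true.
  w6 (successors {w3, w4, w6, w8}): φ is true.
  w7 (successors {w0, w5, w7, w8}): φ is true.
  w8 (successors {w3, w7, w8}): φ is false.
For instance, at w1:
  At w1: p is true, ~(s -> []s) is true, so p | ~(s -> []s) is true.
    At w1: s -> []s is false, so ~(s -> []s) is true.
      At w1: s is true, []s is false, so s -> []s is false.
Satisfying worlds: {w0, w1, w2, w4, w5, w6, w7}

w0, w1, w2, w4, w5, w6, w7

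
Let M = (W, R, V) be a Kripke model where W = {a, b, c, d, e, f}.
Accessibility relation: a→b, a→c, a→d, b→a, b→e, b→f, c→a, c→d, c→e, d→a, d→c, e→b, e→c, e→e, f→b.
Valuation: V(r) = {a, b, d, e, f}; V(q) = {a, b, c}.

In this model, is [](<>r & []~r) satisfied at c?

At c: [](<>r & []~r) requires <>r & []~r at every successor {a, d, e}.
  <>r & []~r fails at a, so [](<>r & []~r) is false at c.
    At a: <>r is true, []~r is false, so <>r & []~r is false.
      At a: <>r requires r at some successor in {b, c, d}.
        r holds at b, so <>r is true at a.
      At a: []~r requires ~r at every successor {b, c, d}.
        ~r fails at b, so []~r is false at a.

No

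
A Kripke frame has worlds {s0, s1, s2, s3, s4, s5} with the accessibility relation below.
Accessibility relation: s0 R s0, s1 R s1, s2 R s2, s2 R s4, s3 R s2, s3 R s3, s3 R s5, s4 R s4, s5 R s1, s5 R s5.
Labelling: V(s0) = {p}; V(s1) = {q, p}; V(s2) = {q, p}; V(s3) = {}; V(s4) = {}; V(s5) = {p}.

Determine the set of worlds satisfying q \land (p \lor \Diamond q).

Let φ = q \land (p \lor \Diamond q). Evaluate φ at each world:
  s0 (successors {s0}): φ is false.
  s1 (successors {s1}): φ is true.
  s2 (successors {s2, s4}): φ is true.
  s3 (successors {s2, s3, s5}): φ is false.
  s4 (successors {s4}): φ is false.
  s5 (successors {s1, s5}): φ is false.
For instance, at s2:
  At s2: q is true, p \lor \Diamond q is true, so q \land (p \lor \Diamond q) is true.
    At s2: p is true, \Diamond q is true, so p \lor \Diamond q is true.
      At s2: \Diamond q requires q at some successor in {s2, s4}.
        q holds at s2, so \Diamond q is true at s2.
Satisfying worlds: {s1, s2}

s1, s2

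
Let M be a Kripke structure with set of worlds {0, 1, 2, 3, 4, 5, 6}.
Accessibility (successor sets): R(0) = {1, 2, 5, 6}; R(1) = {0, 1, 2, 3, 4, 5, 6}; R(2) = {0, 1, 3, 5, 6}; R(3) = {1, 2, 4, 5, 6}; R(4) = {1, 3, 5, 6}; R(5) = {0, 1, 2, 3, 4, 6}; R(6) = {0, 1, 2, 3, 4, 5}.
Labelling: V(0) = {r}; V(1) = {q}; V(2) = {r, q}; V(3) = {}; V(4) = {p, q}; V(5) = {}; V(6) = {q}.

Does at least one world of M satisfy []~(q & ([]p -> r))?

No

Let φ = []~(q & ([]p -> r)). Evaluate φ at each world:
  0 (successors {1, 2, 5, 6}): φ is false.
  1 (successors {0, 1, 2, 3, 4, 5, 6}): φ is false.
  2 (successors {0, 1, 3, 5, 6}): φ is false.
  3 (successors {1, 2, 4, 5, 6}): φ is false.
  4 (successors {1, 3, 5, 6}): φ is false.
  5 (successors {0, 1, 2, 3, 4, 6}): φ is false.
  6 (successors {0, 1, 2, 3, 4, 5}): φ is false.
For instance, at 0:
  At 0: []~(q & ([]p -> r)) requires ~(q & ([]p -> r)) at every successor {1, 2, 5, 6}.
    ~(q & ([]p -> r)) fails at 1, so []~(q & ([]p -> r)) is false at 0.
      At 1: q & ([]p -> r) is true, so ~(q & ([]p -> r)) is false.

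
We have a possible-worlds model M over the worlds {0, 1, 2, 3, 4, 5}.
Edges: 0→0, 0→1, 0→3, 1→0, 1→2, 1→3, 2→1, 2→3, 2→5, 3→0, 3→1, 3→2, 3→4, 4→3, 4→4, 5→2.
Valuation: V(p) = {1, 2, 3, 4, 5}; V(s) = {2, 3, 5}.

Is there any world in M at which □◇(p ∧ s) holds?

Yes

Let φ = □◇(p ∧ s). Evaluate φ at each world:
  0 (successors {0, 1, 3}): φ is true.
  1 (successors {0, 2, 3}): φ is true.
  2 (successors {1, 3, 5}): φ is true.
  3 (successors {0, 1, 2, 4}): φ is true.
  4 (successors {3, 4}): φ is true.
  5 (successors {2}): φ is true.
Detail at 0 (witness):
  At 0: □◇(p ∧ s) requires ◇(p ∧ s) at every successor {0, 1, 3}.
      At 0: ◇(p ∧ s) requires p ∧ s at some successor in {0, 1, 3}.
        p ∧ s holds at 3, so ◇(p ∧ s) is true at 0.
      At 1: ◇(p ∧ s) requires p ∧ s at some successor in {0, 2, 3}.
        p ∧ s holds at 2, so ◇(p ∧ s) is true at 1.
      At 3: ◇(p ∧ s) requires p ∧ s at some successor in {0, 1, 2, 4}.
        p ∧ s holds at 2, so ◇(p ∧ s) is true at 3.
  So □◇(p ∧ s) is true at 0.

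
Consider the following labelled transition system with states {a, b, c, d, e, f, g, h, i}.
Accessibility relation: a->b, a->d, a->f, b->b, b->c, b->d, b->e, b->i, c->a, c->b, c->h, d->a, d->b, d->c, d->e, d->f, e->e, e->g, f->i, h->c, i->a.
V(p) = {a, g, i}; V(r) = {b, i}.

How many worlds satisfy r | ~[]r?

Let φ = r | ~[]r. Evaluate φ at each world:
  a (successors {b, d, f}): φ is true.
  b (successors {b, c, d, e, i}): φ is true.
  c (successors {a, b, h}): φ is true.
  d (successors {a, b, c, e, f}): φ is true.
  e (successors {e, g}): φ is true.
  f (successors {i}): φ is false.
  g (successors ∅): φ is false.
  h (successors {c}): φ is true.
  i (successors {a}): φ is true.
For instance, at i:
  At i: r is true, ~[]r is true, so r | ~[]r is true.
    At i: []r is false, so ~[]r is true.
      At i: []r requires r at every successor {a}.
        r fails at a, so []r is false at i.
Satisfying worlds: {a, b, c, d, e, h, i}

7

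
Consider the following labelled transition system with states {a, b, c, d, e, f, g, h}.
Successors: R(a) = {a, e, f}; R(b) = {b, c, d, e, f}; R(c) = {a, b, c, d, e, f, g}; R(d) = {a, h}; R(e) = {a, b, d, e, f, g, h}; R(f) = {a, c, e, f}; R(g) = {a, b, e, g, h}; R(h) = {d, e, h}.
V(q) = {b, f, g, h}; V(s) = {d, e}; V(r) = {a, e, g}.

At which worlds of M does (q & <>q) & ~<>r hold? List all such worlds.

Recall that <>ψ holds at a world iff ψ holds at some accessible world.
Let φ = (q & <>q) & ~<>r. Evaluate φ at each world:
  a (successors {a, e, f}): φ is false.
  b (successors {b, c, d, e, f}): φ is false.
  c (successors {a, b, c, d, e, f, g}): φ is false.
  d (successors {a, h}): φ is false.
  e (successors {a, b, d, e, f, g, h}): φ is false.
  f (successors {a, c, e, f}): φ is false.
  g (successors {a, b, e, g, h}): φ is false.
  h (successors {d, e, h}): φ is false.
For instance, at e:
  At e: q & <>q is false, ~<>r is false, so (q & <>q) & ~<>r is false.
    At e: q is false, <>q is true, so q & <>q is false.
      At e: <>q requires q at some successor in {a, b, d, e, f, g, h}.
        q holds at b, so <>q is true at e.
    At e: <>r is true, so ~<>r is false.
      At e: <>r requires r at some successor in {a, b, d, e, f, g, h}.
        r holds at a, so <>r is true at e.
Satisfying worlds: none.

none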